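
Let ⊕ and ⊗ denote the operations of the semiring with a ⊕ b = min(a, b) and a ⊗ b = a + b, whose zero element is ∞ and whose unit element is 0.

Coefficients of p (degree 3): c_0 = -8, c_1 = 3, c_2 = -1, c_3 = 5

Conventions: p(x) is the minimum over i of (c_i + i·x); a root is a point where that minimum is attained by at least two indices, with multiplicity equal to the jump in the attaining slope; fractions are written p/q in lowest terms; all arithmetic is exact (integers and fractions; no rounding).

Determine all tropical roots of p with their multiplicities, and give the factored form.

hull edge (i=0, c=-8) to (i=2, c=-1): slope 7/2, span 2
hull edge (i=2, c=-1) to (i=3, c=5): slope 6, span 1
Factored form: p(x) = 5 ⊗ (x ⊕ (-6)) ⊗ (x ⊕ (-7/2)) ⊗ (x ⊕ (-7/2))
Answer: roots = -6 (mult 1), -7/2 (mult 2)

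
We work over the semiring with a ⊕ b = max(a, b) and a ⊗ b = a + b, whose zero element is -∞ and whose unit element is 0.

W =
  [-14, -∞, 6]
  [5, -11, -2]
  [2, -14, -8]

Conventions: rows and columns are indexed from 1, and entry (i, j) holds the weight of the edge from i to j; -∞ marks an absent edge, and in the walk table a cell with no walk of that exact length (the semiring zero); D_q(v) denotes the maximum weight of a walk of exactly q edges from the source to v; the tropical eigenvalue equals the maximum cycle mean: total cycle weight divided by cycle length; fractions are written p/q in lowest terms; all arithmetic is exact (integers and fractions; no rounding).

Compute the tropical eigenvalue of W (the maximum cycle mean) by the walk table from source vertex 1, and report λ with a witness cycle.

q=0: [0, -∞, -∞]
q=1: [-14, -∞, 6]
q=2: [8, -8, -2]
q=3: [0, -16, 14]
Optimal cycle mean attained by: cycle 1->3->1, total 6 + 2, length 2.
Answer: λ = 4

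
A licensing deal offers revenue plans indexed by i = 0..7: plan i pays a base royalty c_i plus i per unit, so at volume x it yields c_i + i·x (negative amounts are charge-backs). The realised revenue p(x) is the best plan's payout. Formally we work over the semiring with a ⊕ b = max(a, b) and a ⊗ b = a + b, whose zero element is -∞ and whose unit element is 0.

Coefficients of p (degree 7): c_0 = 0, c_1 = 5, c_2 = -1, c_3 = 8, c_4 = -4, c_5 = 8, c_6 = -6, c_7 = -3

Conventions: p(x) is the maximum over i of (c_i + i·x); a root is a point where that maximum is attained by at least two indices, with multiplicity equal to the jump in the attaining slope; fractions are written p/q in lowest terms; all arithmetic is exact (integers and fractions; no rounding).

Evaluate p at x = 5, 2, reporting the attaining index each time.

p(5) = max(0+0·5=0, 5+1·5=10, -1+2·5=9, 8+3·5=23, -4+4·5=16, 8+5·5=33, -6+6·5=24, -3+7·5=32) = 33 (attained by i=5)
p(2) = max(0+0·2=0, 5+1·2=7, -1+2·2=3, 8+3·2=14, -4+4·2=4, 8+5·2=18, -6+6·2=6, -3+7·2=11) = 18 (attained by i=5)
Answer: p(5) = 33; p(2) = 18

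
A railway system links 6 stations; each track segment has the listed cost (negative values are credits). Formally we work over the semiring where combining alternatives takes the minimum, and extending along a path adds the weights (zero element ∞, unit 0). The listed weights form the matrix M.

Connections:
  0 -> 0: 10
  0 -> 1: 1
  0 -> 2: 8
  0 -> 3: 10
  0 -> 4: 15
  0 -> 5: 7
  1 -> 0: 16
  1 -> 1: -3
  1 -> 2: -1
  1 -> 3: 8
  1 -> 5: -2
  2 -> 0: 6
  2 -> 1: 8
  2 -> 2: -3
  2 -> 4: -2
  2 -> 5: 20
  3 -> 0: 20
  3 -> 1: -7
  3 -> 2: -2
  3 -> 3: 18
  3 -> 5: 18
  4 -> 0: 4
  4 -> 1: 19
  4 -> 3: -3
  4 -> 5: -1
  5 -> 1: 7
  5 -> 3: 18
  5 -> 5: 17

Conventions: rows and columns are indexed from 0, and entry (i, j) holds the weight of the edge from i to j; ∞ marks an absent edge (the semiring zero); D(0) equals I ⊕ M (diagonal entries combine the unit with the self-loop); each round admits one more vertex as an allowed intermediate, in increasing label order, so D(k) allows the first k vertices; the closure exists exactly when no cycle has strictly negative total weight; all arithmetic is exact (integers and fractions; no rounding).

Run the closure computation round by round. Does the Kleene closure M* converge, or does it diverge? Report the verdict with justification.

Detection: at round 0, diagonal entry (1, 1) turns strictly negative.
Key observation: the cycle 1->1 has total weight (-3), which is strictly negative.
Answer: DIVERGES — negative cycle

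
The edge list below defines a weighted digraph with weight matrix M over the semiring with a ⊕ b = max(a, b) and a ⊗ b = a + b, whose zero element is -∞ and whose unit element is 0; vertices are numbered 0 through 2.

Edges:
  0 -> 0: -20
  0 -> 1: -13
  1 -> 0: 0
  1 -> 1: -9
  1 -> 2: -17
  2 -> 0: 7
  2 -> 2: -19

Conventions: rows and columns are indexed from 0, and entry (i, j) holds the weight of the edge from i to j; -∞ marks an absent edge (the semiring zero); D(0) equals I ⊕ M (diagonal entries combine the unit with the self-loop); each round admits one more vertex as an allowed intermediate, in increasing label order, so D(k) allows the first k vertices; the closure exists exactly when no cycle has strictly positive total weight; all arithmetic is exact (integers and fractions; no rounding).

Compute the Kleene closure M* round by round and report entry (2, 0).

D(0):
  [0, -13, -∞]
  [0, 0, -17]
  [7, -∞, 0]
D(1):
  [0, -13, -∞]
  [0, 0, -17]
  [7, -6, 0]
D(2):
  [0, -13, -30]
  [0, 0, -17]
  [7, -6, 0]
D(3):
  [0, -13, -30]
  [0, 0, -17]
  [7, -6, 0]
Answer: M*[2][0] = 7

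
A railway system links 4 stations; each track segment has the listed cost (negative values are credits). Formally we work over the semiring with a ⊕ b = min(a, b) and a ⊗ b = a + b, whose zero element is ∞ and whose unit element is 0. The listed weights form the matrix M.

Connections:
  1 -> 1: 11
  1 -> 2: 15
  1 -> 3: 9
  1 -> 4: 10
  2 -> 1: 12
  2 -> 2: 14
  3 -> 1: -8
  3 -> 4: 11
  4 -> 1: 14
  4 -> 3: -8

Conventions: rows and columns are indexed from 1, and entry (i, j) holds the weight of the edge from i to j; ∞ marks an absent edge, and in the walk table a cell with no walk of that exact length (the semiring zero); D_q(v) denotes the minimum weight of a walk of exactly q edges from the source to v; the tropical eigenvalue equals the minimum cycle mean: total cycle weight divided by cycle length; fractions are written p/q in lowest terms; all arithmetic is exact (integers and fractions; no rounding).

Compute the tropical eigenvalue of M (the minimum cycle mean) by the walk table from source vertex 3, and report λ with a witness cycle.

q=0: [∞, ∞, 0, ∞]
q=1: [-8, ∞, ∞, 11]
q=2: [3, 7, 1, 2]
q=3: [-7, 18, -6, 12]
q=4: [-14, 8, 2, 3]
Optimal cycle mean attained by: cycle 1->4->3->1, total 10 + (-8) + (-8), length 3.
Answer: λ = -2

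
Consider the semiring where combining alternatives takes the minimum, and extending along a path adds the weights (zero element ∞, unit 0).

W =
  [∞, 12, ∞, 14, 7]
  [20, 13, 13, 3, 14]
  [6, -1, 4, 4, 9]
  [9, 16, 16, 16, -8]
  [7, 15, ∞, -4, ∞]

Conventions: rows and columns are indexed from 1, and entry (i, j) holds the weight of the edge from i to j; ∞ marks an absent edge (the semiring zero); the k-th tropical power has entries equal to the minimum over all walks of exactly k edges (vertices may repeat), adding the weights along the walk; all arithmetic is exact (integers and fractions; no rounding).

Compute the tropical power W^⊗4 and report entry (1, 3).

W^⊗2:
  [14, 22, 25, 3, 6]
  [12, 12, 17, 10, -5]
  [10, 3, 8, 2, -4]
  [-1, 7, 20, -12, 8]
  [5, 12, 12, 12, -12]
W^⊗3:
  [12, 19, 19, 2, -5]
  [2, 10, 21, -9, 2]
  [3, 7, 12, -8, -6]
  [-3, 4, 4, 4, -20]
  [-5, 3, 16, -16, 4]
W^⊗4:
  [2, 10, 18, -9, -6]
  [0, 7, 7, -2, -17]
  [1, 8, 8, -10, -16]
  [-13, -5, 8, -24, -4]
  [-7, 0, 0, 0, -24]
Key observation: the optimum is the walk 1->4->5->4->3, with weight 14 + (-8) + (-4) + 16 = 18.
Optimal value attained by: walk 1->4->5->4->3.
Answer: (W^⊗4)[1][3] = 18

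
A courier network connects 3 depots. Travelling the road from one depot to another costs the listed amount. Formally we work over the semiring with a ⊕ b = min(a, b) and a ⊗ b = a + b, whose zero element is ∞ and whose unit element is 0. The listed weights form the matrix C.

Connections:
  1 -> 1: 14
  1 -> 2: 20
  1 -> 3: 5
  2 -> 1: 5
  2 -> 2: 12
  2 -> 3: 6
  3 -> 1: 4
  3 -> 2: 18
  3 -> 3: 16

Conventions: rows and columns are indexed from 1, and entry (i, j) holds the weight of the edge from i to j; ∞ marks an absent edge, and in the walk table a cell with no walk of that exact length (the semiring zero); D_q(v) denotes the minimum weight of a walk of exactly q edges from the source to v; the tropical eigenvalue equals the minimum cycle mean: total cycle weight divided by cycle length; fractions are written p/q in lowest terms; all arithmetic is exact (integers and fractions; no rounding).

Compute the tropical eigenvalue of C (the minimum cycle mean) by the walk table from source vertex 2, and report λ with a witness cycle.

q=0: [∞, 0, ∞]
q=1: [5, 12, 6]
q=2: [10, 24, 10]
q=3: [14, 28, 15]
Optimal cycle mean attained by: cycle 1->3->1, total 5 + 4, length 2.
Answer: λ = 9/2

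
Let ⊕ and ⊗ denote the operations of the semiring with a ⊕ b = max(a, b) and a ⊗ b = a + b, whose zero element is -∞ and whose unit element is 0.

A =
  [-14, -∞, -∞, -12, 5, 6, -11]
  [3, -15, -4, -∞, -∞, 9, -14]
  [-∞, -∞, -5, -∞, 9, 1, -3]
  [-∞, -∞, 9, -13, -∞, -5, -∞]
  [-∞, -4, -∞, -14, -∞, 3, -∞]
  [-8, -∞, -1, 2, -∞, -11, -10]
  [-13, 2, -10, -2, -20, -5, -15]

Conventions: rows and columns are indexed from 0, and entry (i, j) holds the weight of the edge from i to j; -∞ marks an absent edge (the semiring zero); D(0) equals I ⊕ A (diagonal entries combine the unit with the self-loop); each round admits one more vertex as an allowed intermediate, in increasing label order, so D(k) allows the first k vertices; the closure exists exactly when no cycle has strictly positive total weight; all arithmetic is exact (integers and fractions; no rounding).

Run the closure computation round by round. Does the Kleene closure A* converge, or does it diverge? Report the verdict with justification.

D(0):
  [0, -∞, -∞, -12, 5, 6, -11]
  [3, 0, -4, -∞, -∞, 9, -14]
  [-∞, -∞, 0, -∞, 9, 1, -3]
  [-∞, -∞, 9, 0, -∞, -5, -∞]
  [-∞, -4, -∞, -14, 0, 3, -∞]
  [-8, -∞, -1, 2, -∞, 0, -10]
  [-13, 2, -10, -2, -20, -5, 0]
D(1):
  [0, -∞, -∞, -12, 5, 6, -11]
  [3, 0, -4, -9, 8, 9, -8]
  [-∞, -∞, 0, -∞, 9, 1, -3]
  [-∞, -∞, 9, 0, -∞, -5, -∞]
  [-∞, -4, -∞, -14, 0, 3, -∞]
  [-8, -∞, -1, 2, -3, 0, -10]
  [-13, 2, -10, -2, -8, -5, 0]
Detection: at round 2, diagonal entry (4, 4) turns strictly positive.
Key observation: the cycle 4->1->0->4 has total weight (-4) + 3 + 5, which is strictly positive.
Answer: DIVERGES — positive cycle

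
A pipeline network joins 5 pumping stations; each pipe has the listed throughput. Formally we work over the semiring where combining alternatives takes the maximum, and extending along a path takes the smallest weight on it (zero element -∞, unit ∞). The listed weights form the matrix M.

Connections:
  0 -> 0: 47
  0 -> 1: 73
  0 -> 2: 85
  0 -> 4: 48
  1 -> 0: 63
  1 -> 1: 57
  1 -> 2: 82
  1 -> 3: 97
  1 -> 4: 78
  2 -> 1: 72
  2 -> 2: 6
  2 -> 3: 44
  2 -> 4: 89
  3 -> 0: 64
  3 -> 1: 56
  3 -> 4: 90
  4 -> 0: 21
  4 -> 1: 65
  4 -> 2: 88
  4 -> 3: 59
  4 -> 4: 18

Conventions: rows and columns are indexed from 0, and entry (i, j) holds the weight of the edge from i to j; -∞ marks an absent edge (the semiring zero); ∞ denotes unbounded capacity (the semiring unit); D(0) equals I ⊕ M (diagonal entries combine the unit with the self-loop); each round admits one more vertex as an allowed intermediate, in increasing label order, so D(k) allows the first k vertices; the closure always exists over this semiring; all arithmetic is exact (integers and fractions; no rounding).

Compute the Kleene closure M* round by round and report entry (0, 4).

D(0):
  [∞, 73, 85, -∞, 48]
  [63, ∞, 82, 97, 78]
  [-∞, 72, ∞, 44, 89]
  [64, 56, -∞, ∞, 90]
  [21, 65, 88, 59, ∞]
D(1):
  [∞, 73, 85, -∞, 48]
  [63, ∞, 82, 97, 78]
  [-∞, 72, ∞, 44, 89]
  [64, 64, 64, ∞, 90]
  [21, 65, 88, 59, ∞]
D(2):
  [∞, 73, 85, 73, 73]
  [63, ∞, 82, 97, 78]
  [63, 72, ∞, 72, 89]
  [64, 64, 64, ∞, 90]
  [63, 65, 88, 65, ∞]
D(3):
  [∞, 73, 85, 73, 85]
  [63, ∞, 82, 97, 82]
  [63, 72, ∞, 72, 89]
  [64, 64, 64, ∞, 90]
  [63, 72, 88, 72, ∞]
D(4):
  [∞, 73, 85, 73, 85]
  [64, ∞, 82, 97, 90]
  [64, 72, ∞, 72, 89]
  [64, 64, 64, ∞, 90]
  [64, 72, 88, 72, ∞]
D(5):
  [∞, 73, 85, 73, 85]
  [64, ∞, 88, 97, 90]
  [64, 72, ∞, 72, 89]
  [64, 72, 88, ∞, 90]
  [64, 72, 88, 72, ∞]
Answer: M*[0][4] = 85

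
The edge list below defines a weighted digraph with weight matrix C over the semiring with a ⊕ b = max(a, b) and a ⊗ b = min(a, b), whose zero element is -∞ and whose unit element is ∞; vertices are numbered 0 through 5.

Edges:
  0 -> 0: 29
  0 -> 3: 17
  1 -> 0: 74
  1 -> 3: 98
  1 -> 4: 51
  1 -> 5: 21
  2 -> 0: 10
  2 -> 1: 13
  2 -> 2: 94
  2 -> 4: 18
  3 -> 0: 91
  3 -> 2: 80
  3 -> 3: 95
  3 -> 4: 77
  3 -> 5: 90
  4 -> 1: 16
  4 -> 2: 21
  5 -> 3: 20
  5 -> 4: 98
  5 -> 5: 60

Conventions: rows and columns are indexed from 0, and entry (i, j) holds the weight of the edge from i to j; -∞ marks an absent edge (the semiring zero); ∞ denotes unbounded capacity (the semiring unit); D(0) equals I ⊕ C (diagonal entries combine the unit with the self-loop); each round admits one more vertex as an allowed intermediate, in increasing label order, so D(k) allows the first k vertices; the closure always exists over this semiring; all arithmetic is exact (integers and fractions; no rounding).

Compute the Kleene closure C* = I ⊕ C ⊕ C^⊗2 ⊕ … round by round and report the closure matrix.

D(0):
  [∞, -∞, -∞, 17, -∞, -∞]
  [74, ∞, -∞, 98, 51, 21]
  [10, 13, ∞, -∞, 18, -∞]
  [91, -∞, 80, ∞, 77, 90]
  [-∞, 16, 21, -∞, ∞, -∞]
  [-∞, -∞, -∞, 20, 98, ∞]
D(1):
  [∞, -∞, -∞, 17, -∞, -∞]
  [74, ∞, -∞, 98, 51, 21]
  [10, 13, ∞, 10, 18, -∞]
  [91, -∞, 80, ∞, 77, 90]
  [-∞, 16, 21, -∞, ∞, -∞]
  [-∞, -∞, -∞, 20, 98, ∞]
D(2):
  [∞, -∞, -∞, 17, -∞, -∞]
  [74, ∞, -∞, 98, 51, 21]
  [13, 13, ∞, 13, 18, 13]
  [91, -∞, 80, ∞, 77, 90]
  [16, 16, 21, 16, ∞, 16]
  [-∞, -∞, -∞, 20, 98, ∞]
D(3):
  [∞, -∞, -∞, 17, -∞, -∞]
  [74, ∞, -∞, 98, 51, 21]
  [13, 13, ∞, 13, 18, 13]
  [91, 13, 80, ∞, 77, 90]
  [16, 16, 21, 16, ∞, 16]
  [-∞, -∞, -∞, 20, 98, ∞]
D(4):
  [∞, 13, 17, 17, 17, 17]
  [91, ∞, 80, 98, 77, 90]
  [13, 13, ∞, 13, 18, 13]
  [91, 13, 80, ∞, 77, 90]
  [16, 16, 21, 16, ∞, 16]
  [20, 13, 20, 20, 98, ∞]
D(5):
  [∞, 16, 17, 17, 17, 17]
  [91, ∞, 80, 98, 77, 90]
  [16, 16, ∞, 16, 18, 16]
  [91, 16, 80, ∞, 77, 90]
  [16, 16, 21, 16, ∞, 16]
  [20, 16, 21, 20, 98, ∞]
D(6):
  [∞, 16, 17, 17, 17, 17]
  [91, ∞, 80, 98, 90, 90]
  [16, 16, ∞, 16, 18, 16]
  [91, 16, 80, ∞, 90, 90]
  [16, 16, 21, 16, ∞, 16]
  [20, 16, 21, 20, 98, ∞]
Answer: C* = [[∞, 16, 17, 17, 17, 17], [91, ∞, 80, 98, 90, 90], [16, 16, ∞, 16, 18, 16], [91, 16, 80, ∞, 90, 90], [16, 16, 21, 16, ∞, 16], [20, 16, 21, 20, 98, ∞]]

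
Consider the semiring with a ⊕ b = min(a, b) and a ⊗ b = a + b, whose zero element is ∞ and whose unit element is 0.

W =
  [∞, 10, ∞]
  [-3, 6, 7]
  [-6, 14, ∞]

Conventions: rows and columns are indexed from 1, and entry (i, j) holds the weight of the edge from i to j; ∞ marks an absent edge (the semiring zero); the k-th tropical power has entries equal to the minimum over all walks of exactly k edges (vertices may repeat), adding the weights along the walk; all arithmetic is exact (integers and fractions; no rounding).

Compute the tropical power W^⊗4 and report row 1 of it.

W^⊗2:
  [7, 16, 17]
  [1, 7, 13]
  [11, 4, 21]
W^⊗3:
  [11, 17, 23]
  [4, 11, 14]
  [1, 10, 11]
W^⊗4:
  [14, 21, 24]
  [8, 14, 18]
  [5, 11, 17]
Answer: row 1 of W^⊗4 = [14, 21, 24]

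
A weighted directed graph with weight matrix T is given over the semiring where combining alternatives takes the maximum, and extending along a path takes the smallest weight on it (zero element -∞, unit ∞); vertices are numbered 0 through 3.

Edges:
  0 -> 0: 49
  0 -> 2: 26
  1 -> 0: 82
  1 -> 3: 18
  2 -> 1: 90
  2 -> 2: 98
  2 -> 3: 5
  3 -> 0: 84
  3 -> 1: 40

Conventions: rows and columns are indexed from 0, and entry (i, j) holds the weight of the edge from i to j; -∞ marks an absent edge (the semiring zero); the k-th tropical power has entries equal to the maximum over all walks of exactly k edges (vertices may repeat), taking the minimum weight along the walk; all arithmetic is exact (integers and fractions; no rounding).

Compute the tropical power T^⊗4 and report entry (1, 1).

T^⊗2:
  [49, 26, 26, 5]
  [49, 18, 26, -∞]
  [82, 90, 98, 18]
  [49, -∞, 26, 18]
T^⊗3:
  [49, 26, 26, 18]
  [49, 26, 26, 18]
  [82, 90, 98, 18]
  [49, 26, 26, 5]
T^⊗4:
  [49, 26, 26, 18]
  [49, 26, 26, 18]
  [82, 90, 98, 18]
  [49, 26, 26, 18]
Key observation: the optimum is the walk 1->0->0->2->1, with weight 82 min 49 min 26 min 90 = 26.
Optimal value attained by: walk 1->0->0->2->1.
Answer: (T^⊗4)[1][1] = 26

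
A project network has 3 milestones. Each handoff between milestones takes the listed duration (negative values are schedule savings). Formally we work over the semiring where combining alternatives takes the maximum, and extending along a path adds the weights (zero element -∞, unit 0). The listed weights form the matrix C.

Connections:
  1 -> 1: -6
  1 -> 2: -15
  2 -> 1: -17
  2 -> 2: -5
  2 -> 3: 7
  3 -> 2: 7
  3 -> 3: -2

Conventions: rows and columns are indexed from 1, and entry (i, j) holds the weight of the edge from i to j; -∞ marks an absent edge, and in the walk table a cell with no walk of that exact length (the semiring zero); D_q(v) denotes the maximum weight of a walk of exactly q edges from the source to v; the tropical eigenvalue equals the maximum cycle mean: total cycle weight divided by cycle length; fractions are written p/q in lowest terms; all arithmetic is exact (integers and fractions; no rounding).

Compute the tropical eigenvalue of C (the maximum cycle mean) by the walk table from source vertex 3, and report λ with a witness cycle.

q=0: [-∞, -∞, 0]
q=1: [-∞, 7, -2]
q=2: [-10, 5, 14]
q=3: [-12, 21, 12]
Optimal cycle mean attained by: cycle 2->3->2, total 7 + 7, length 2.
Answer: λ = 7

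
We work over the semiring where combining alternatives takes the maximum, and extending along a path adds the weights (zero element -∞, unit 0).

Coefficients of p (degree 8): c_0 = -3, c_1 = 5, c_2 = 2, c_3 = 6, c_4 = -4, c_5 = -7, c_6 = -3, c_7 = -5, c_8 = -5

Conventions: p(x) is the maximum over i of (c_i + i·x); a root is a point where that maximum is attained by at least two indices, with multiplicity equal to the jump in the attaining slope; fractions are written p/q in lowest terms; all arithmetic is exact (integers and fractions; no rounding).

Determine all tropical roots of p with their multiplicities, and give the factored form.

hull edge (i=0, c=-3) to (i=1, c=5): slope 8, span 1
hull edge (i=1, c=5) to (i=3, c=6): slope 1/2, span 2
hull edge (i=3, c=6) to (i=8, c=-5): slope -11/5, span 5
Factored form: p(x) = -5 ⊗ (x ⊕ (-8)) ⊗ (x ⊕ (-1/2)) ⊗ (x ⊕ (-1/2)) ⊗ (x ⊕ 11/5) ⊗ (x ⊕ 11/5) ⊗ (x ⊕ 11/5) ⊗ (x ⊕ 11/5) ⊗ (x ⊕ 11/5)
Answer: roots = -8 (mult 1), -1/2 (mult 2), 11/5 (mult 5)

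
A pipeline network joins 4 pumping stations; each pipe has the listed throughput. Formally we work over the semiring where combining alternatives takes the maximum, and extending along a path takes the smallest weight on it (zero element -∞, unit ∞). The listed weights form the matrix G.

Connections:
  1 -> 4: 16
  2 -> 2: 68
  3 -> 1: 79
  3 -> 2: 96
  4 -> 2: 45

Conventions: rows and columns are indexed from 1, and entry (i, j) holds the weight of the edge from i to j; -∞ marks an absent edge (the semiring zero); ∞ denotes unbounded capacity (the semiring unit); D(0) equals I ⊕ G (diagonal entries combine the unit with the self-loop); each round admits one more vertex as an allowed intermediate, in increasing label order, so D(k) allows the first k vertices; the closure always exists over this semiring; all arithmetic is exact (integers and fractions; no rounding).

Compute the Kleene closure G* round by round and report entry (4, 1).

D(0):
  [∞, -∞, -∞, 16]
  [-∞, ∞, -∞, -∞]
  [79, 96, ∞, -∞]
  [-∞, 45, -∞, ∞]
D(1):
  [∞, -∞, -∞, 16]
  [-∞, ∞, -∞, -∞]
  [79, 96, ∞, 16]
  [-∞, 45, -∞, ∞]
D(2):
  [∞, -∞, -∞, 16]
  [-∞, ∞, -∞, -∞]
  [79, 96, ∞, 16]
  [-∞, 45, -∞, ∞]
D(3):
  [∞, -∞, -∞, 16]
  [-∞, ∞, -∞, -∞]
  [79, 96, ∞, 16]
  [-∞, 45, -∞, ∞]
D(4):
  [∞, 16, -∞, 16]
  [-∞, ∞, -∞, -∞]
  [79, 96, ∞, 16]
  [-∞, 45, -∞, ∞]
Answer: G*[4][1] = -∞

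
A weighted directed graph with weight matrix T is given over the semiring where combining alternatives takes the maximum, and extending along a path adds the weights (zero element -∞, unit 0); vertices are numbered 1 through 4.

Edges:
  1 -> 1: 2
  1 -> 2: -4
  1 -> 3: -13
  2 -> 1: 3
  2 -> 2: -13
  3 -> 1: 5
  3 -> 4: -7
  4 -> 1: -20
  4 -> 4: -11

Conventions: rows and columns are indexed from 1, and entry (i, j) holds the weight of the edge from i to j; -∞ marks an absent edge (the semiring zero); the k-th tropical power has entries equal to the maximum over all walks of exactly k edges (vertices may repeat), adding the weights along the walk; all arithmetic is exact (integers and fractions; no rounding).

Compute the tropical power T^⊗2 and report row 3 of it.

T^⊗2:
  [4, -2, -11, -20]
  [5, -1, -10, -∞]
  [7, 1, -8, -18]
  [-18, -24, -33, -22]
Answer: row 3 of T^⊗2 = [7, 1, -8, -18]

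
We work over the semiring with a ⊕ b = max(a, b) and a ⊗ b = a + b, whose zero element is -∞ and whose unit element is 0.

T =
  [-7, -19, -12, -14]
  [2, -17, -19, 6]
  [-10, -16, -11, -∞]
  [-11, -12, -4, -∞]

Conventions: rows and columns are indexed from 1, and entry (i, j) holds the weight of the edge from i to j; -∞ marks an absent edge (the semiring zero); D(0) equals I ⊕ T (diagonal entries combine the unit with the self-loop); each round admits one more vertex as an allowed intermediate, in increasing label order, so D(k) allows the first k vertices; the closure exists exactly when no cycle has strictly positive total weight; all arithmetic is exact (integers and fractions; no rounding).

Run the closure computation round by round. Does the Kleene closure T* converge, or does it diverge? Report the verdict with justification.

D(0):
  [0, -19, -12, -14]
  [2, 0, -19, 6]
  [-10, -16, 0, -∞]
  [-11, -12, -4, 0]
D(1):
  [0, -19, -12, -14]
  [2, 0, -10, 6]
  [-10, -16, 0, -24]
  [-11, -12, -4, 0]
D(2):
  [0, -19, -12, -13]
  [2, 0, -10, 6]
  [-10, -16, 0, -10]
  [-10, -12, -4, 0]
D(3):
  [0, -19, -12, -13]
  [2, 0, -10, 6]
  [-10, -16, 0, -10]
  [-10, -12, -4, 0]
D(4):
  [0, -19, -12, -13]
  [2, 0, 2, 6]
  [-10, -16, 0, -10]
  [-10, -12, -4, 0]
Key observation: every diagonal entry stays at the unit through all rounds, so no improving cycle exists.
Answer: CONVERGES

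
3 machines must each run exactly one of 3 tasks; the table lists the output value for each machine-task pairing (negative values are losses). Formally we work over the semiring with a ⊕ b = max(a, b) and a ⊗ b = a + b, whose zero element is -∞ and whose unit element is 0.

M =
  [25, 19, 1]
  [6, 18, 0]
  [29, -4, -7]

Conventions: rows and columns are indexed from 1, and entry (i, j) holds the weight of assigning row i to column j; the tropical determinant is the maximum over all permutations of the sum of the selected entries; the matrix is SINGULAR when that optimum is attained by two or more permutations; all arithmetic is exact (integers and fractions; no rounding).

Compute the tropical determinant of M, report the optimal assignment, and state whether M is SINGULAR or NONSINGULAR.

σ = (1, 2, 3): 25 + 18 + (-7) = 36
σ = (1, 3, 2): 25 + 0 + (-4) = 21
σ = (2, 1, 3): 19 + 6 + (-7) = 18
σ = (2, 3, 1): 19 + 0 + 29 = 48
σ = (3, 1, 2): 1 + 6 + (-4) = 3
σ = (3, 2, 1): 1 + 18 + 29 = 48
Optimal value attained by: σ = (2, 3, 1).
Answer: det⊕(M) = 48; verdict: SINGULAR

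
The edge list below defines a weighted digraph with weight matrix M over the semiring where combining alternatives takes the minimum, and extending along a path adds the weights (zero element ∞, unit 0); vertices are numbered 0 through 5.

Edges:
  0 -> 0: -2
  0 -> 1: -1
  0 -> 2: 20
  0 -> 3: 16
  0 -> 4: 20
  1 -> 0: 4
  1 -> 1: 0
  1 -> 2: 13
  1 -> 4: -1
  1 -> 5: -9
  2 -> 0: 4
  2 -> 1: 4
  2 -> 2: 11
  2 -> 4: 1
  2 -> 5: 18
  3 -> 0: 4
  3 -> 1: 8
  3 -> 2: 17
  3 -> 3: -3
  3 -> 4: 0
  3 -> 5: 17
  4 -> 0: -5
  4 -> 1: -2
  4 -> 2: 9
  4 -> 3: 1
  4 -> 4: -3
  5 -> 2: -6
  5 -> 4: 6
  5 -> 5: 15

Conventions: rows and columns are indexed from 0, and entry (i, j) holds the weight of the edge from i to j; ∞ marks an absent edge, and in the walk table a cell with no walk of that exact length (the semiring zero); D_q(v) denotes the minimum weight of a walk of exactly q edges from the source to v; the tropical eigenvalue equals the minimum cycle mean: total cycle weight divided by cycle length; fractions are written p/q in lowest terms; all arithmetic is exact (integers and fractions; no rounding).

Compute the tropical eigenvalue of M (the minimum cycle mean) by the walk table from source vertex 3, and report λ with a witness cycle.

q=0: [∞, ∞, ∞, 0, ∞, ∞]
q=1: [4, 8, 17, -3, 0, 17]
q=2: [-5, -2, 9, -6, -3, -1]
q=3: [-8, -6, -7, -9, -6, -11]
q=4: [-11, -9, -17, -12, -9, -15]
q=5: [-14, -13, -21, -15, -16, -18]
q=6: [-21, -18, -24, -18, -20, -22]
Optimal cycle mean attained by: cycle 0->1->5->2->4->0, total (-1) + (-9) + (-6) + 1 + (-5), length 5.
Answer: λ = -4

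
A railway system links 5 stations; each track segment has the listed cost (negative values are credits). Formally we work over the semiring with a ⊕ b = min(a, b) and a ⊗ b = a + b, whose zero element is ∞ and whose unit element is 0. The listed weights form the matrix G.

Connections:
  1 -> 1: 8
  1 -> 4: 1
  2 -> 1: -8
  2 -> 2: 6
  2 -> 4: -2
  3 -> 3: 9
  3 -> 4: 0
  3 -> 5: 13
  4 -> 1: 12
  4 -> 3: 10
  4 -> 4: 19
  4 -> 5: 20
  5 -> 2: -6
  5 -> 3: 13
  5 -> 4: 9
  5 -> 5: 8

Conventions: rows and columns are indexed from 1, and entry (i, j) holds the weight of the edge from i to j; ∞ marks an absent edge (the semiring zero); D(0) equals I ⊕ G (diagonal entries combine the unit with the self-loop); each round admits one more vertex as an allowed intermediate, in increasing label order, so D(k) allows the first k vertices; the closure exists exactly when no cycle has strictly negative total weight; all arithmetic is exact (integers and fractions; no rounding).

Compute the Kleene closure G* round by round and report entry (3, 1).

D(0):
  [0, ∞, ∞, 1, ∞]
  [-8, 0, ∞, -2, ∞]
  [∞, ∞, 0, 0, 13]
  [12, ∞, 10, 0, 20]
  [∞, -6, 13, 9, 0]
D(1):
  [0, ∞, ∞, 1, ∞]
  [-8, 0, ∞, -7, ∞]
  [∞, ∞, 0, 0, 13]
  [12, ∞, 10, 0, 20]
  [∞, -6, 13, 9, 0]
D(2):
  [0, ∞, ∞, 1, ∞]
  [-8, 0, ∞, -7, ∞]
  [∞, ∞, 0, 0, 13]
  [12, ∞, 10, 0, 20]
  [-14, -6, 13, -13, 0]
D(3):
  [0, ∞, ∞, 1, ∞]
  [-8, 0, ∞, -7, ∞]
  [∞, ∞, 0, 0, 13]
  [12, ∞, 10, 0, 20]
  [-14, -6, 13, -13, 0]
D(4):
  [0, ∞, 11, 1, 21]
  [-8, 0, 3, -7, 13]
  [12, ∞, 0, 0, 13]
  [12, ∞, 10, 0, 20]
  [-14, -6, -3, -13, 0]
D(5):
  [0, 15, 11, 1, 21]
  [-8, 0, 3, -7, 13]
  [-1, 7, 0, 0, 13]
  [6, 14, 10, 0, 20]
  [-14, -6, -3, -13, 0]
Answer: G*[3][1] = -1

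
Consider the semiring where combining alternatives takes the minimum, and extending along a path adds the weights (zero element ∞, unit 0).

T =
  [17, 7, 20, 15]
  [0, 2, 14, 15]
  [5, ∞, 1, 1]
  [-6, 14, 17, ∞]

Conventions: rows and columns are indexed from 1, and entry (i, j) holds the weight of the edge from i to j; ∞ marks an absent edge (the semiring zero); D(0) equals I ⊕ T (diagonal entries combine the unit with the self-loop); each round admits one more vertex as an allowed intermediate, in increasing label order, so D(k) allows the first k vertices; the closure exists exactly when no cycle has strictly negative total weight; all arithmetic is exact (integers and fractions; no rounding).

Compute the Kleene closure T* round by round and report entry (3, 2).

D(0):
  [0, 7, 20, 15]
  [0, 0, 14, 15]
  [5, ∞, 0, 1]
  [-6, 14, 17, 0]
D(1):
  [0, 7, 20, 15]
  [0, 0, 14, 15]
  [5, 12, 0, 1]
  [-6, 1, 14, 0]
D(2):
  [0, 7, 20, 15]
  [0, 0, 14, 15]
  [5, 12, 0, 1]
  [-6, 1, 14, 0]
D(3):
  [0, 7, 20, 15]
  [0, 0, 14, 15]
  [5, 12, 0, 1]
  [-6, 1, 14, 0]
D(4):
  [0, 7, 20, 15]
  [0, 0, 14, 15]
  [-5, 2, 0, 1]
  [-6, 1, 14, 0]
Answer: T*[3][2] = 2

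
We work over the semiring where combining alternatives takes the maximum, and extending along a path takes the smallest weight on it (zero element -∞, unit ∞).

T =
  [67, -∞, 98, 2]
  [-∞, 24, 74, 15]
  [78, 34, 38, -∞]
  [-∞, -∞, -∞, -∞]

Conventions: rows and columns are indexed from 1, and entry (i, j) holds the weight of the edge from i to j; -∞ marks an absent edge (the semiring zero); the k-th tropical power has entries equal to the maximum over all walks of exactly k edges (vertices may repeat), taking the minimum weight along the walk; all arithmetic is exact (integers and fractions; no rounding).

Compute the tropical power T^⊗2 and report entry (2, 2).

T^⊗2:
  [78, 34, 67, 2]
  [74, 34, 38, 15]
  [67, 34, 78, 15]
  [-∞, -∞, -∞, -∞]
Key observation: the optimum is the walk 2->3->2, with weight 74 min 34 = 34.
Optimal value attained by: walk 2->3->2.
Answer: (T^⊗2)[2][2] = 34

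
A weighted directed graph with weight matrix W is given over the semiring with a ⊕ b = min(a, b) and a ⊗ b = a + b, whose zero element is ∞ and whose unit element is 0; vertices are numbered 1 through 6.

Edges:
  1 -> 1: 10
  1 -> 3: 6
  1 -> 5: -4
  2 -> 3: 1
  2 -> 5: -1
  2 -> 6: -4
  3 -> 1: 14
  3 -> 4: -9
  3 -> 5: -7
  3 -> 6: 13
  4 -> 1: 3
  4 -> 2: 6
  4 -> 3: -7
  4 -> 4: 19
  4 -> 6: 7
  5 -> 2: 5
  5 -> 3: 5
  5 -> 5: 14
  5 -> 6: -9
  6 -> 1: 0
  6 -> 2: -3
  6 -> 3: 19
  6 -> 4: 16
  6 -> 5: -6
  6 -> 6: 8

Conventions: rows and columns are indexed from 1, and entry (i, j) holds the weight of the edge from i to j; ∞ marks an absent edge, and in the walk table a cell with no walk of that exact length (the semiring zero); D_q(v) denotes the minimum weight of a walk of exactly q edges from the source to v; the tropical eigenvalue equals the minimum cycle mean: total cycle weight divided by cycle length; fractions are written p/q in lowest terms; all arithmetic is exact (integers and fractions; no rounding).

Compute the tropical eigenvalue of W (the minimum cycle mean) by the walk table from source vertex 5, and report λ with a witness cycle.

q=0: [∞, ∞, ∞, ∞, 0, ∞]
q=1: [∞, 5, 5, ∞, 14, -9]
q=2: [-9, -12, 6, -4, -15, -1]
q=3: [-1, -10, -11, -3, -13, -24]
q=4: [-24, -27, -10, -20, -30, -22]
q=5: [-22, -25, -27, -19, -28, -39]
q=6: [-39, -42, -26, -36, -45, -37]
Optimal cycle mean attained by: cycle 3->4->3, total (-9) + (-7), length 2.
Answer: λ = -8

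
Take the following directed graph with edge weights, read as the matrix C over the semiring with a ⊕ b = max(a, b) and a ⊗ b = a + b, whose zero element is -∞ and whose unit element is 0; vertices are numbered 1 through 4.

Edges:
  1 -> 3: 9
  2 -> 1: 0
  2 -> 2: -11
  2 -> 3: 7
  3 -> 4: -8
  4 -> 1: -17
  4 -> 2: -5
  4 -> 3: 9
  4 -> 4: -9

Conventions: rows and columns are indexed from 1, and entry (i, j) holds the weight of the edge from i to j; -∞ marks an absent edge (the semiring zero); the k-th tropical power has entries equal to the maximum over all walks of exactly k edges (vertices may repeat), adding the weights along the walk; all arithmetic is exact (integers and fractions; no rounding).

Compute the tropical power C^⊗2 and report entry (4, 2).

C^⊗2:
  [-∞, -∞, -∞, 1]
  [-11, -22, 9, -1]
  [-25, -13, 1, -17]
  [-5, -14, 2, 1]
Key observation: the optimum is the walk 4->4->2, with weight (-9) + (-5) = -14.
Optimal value attained by: walk 4->4->2.
Answer: (C^⊗2)[4][2] = -14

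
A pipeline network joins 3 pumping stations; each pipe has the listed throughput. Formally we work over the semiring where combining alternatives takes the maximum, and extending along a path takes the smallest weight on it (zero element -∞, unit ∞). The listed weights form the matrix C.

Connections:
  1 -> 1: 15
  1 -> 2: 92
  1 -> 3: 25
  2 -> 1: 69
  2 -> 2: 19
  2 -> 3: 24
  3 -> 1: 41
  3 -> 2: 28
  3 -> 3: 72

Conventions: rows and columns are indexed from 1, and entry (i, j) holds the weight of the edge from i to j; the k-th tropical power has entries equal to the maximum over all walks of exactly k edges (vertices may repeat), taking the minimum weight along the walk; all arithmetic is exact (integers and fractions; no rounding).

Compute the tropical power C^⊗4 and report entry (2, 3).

C^⊗2:
  [69, 25, 25]
  [24, 69, 25]
  [41, 41, 72]
C^⊗3:
  [25, 69, 25]
  [69, 25, 25]
  [41, 41, 72]
C^⊗4:
  [69, 25, 25]
  [25, 69, 25]
  [41, 41, 72]
Key observation: the optimum is the walk 2->1->2->1->3, with weight 69 min 92 min 69 min 25 = 25.
Optimal value attained by: walk 2->1->2->1->3.
Answer: (C^⊗4)[2][3] = 25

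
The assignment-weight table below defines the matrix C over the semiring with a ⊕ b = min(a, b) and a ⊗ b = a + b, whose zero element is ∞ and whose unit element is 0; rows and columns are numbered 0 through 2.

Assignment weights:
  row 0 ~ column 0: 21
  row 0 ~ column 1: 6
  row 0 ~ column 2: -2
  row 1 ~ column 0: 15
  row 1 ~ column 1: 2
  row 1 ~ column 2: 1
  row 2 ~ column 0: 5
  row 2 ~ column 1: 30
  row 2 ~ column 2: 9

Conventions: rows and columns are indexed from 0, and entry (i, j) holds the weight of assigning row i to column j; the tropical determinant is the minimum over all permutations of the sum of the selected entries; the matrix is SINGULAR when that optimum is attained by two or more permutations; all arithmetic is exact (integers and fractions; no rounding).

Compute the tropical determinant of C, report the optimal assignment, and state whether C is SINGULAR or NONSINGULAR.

σ = (0, 1, 2): 21 + 2 + 9 = 32
σ = (0, 2, 1): 21 + 1 + 30 = 52
σ = (1, 0, 2): 6 + 15 + 9 = 30
σ = (1, 2, 0): 6 + 1 + 5 = 12
σ = (2, 0, 1): (-2) + 15 + 30 = 43
σ = (2, 1, 0): (-2) + 2 + 5 = 5
Optimal value attained by: σ = (2, 1, 0).
Answer: det⊕(C) = 5; verdict: NONSINGULAR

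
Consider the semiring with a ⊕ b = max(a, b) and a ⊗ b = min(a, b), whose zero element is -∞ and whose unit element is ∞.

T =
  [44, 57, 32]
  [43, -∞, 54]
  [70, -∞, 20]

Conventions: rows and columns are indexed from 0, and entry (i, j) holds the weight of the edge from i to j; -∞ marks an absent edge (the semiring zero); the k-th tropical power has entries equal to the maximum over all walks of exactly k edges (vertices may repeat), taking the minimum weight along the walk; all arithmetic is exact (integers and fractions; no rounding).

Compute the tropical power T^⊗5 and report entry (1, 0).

T^⊗2:
  [44, 44, 54]
  [54, 43, 32]
  [44, 57, 32]
T^⊗3:
  [54, 44, 44]
  [44, 54, 43]
  [44, 44, 54]
T^⊗4:
  [44, 54, 44]
  [44, 44, 54]
  [54, 44, 44]
T^⊗5:
  [44, 44, 54]
  [54, 44, 44]
  [44, 54, 44]
Key observation: the optimum is the walk 1->2->0->1->2->0, with weight 54 min 70 min 57 min 54 min 70 = 54.
Optimal value attained by: walk 1->2->0->1->2->0.
Answer: (T^⊗5)[1][0] = 54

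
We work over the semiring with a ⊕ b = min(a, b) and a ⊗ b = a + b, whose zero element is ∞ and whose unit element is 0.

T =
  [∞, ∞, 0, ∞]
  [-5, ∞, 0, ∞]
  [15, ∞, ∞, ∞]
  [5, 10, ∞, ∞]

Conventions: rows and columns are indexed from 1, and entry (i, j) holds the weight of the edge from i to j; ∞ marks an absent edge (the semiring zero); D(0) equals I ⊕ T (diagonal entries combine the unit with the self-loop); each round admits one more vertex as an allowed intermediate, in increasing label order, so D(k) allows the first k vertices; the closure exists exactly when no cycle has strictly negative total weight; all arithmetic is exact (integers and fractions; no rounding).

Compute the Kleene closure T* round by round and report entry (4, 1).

D(0):
  [0, ∞, 0, ∞]
  [-5, 0, 0, ∞]
  [15, ∞, 0, ∞]
  [5, 10, ∞, 0]
D(1):
  [0, ∞, 0, ∞]
  [-5, 0, -5, ∞]
  [15, ∞, 0, ∞]
  [5, 10, 5, 0]
D(2):
  [0, ∞, 0, ∞]
  [-5, 0, -5, ∞]
  [15, ∞, 0, ∞]
  [5, 10, 5, 0]
D(3):
  [0, ∞, 0, ∞]
  [-5, 0, -5, ∞]
  [15, ∞, 0, ∞]
  [5, 10, 5, 0]
D(4):
  [0, ∞, 0, ∞]
  [-5, 0, -5, ∞]
  [15, ∞, 0, ∞]
  [5, 10, 5, 0]
Answer: T*[4][1] = 5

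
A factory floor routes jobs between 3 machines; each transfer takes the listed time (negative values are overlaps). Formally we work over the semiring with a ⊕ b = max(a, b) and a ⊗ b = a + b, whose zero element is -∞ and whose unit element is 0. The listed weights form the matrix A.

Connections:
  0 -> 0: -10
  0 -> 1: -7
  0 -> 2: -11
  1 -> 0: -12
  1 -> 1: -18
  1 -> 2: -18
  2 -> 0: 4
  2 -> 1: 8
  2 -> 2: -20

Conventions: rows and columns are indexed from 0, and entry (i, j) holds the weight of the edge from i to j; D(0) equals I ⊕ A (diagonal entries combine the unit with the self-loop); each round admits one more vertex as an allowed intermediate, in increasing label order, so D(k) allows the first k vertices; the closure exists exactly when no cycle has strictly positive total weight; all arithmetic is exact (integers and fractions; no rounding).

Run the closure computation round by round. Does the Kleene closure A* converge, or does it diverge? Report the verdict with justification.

D(0):
  [0, -7, -11]
  [-12, 0, -18]
  [4, 8, 0]
D(1):
  [0, -7, -11]
  [-12, 0, -18]
  [4, 8, 0]
D(2):
  [0, -7, -11]
  [-12, 0, -18]
  [4, 8, 0]
D(3):
  [0, -3, -11]
  [-12, 0, -18]
  [4, 8, 0]
Key observation: every diagonal entry stays at the unit through all rounds, so no improving cycle exists.
Answer: CONVERGES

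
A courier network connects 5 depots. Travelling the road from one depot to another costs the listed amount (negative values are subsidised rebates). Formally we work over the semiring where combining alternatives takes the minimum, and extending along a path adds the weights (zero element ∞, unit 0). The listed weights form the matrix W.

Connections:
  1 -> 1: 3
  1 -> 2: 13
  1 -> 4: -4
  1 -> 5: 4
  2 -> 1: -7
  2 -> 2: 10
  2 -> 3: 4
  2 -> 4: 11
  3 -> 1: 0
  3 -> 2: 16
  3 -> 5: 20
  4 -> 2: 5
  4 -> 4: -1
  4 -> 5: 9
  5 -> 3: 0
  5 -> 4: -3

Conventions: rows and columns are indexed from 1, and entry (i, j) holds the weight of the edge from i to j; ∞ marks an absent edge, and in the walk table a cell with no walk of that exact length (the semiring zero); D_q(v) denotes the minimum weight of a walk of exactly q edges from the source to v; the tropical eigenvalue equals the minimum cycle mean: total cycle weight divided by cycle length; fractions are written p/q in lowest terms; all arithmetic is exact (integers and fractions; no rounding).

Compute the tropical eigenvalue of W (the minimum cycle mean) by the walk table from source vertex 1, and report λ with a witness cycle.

q=0: [0, ∞, ∞, ∞, ∞]
q=1: [3, 13, ∞, -4, 4]
q=2: [6, 1, 4, -5, 5]
q=3: [-6, 0, 5, -6, 4]
q=4: [-7, -1, 4, -10, -2]
q=5: [-8, -5, -2, -11, -3]
Optimal cycle mean attained by: cycle 1->4->2->1, total (-4) + 5 + (-7), length 3.
Answer: λ = -2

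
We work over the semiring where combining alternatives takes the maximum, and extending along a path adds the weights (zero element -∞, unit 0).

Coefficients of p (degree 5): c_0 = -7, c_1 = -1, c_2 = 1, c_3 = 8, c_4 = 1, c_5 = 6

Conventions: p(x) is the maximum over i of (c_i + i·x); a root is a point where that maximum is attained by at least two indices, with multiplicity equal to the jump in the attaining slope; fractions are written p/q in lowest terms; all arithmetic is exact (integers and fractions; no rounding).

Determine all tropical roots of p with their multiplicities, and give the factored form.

hull edge (i=0, c=-7) to (i=1, c=-1): slope 6, span 1
hull edge (i=1, c=-1) to (i=3, c=8): slope 9/2, span 2
hull edge (i=3, c=8) to (i=5, c=6): slope -1, span 2
Factored form: p(x) = 6 ⊗ (x ⊕ (-6)) ⊗ (x ⊕ (-9/2)) ⊗ (x ⊕ (-9/2)) ⊗ (x ⊕ 1) ⊗ (x ⊕ 1)
Answer: roots = -6 (mult 1), -9/2 (mult 2), 1 (mult 2)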